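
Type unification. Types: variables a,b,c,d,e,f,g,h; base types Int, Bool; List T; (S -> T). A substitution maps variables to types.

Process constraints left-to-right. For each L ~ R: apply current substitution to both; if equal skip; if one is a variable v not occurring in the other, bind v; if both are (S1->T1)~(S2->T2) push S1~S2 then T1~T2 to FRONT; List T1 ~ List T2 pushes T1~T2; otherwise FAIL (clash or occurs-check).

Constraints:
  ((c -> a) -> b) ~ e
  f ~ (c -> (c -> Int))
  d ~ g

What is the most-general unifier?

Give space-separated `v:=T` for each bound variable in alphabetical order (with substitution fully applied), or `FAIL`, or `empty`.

Answer: d:=g e:=((c -> a) -> b) f:=(c -> (c -> Int))

Derivation:
step 1: unify ((c -> a) -> b) ~ e  [subst: {-} | 2 pending]
  bind e := ((c -> a) -> b)
step 2: unify f ~ (c -> (c -> Int))  [subst: {e:=((c -> a) -> b)} | 1 pending]
  bind f := (c -> (c -> Int))
step 3: unify d ~ g  [subst: {e:=((c -> a) -> b), f:=(c -> (c -> Int))} | 0 pending]
  bind d := g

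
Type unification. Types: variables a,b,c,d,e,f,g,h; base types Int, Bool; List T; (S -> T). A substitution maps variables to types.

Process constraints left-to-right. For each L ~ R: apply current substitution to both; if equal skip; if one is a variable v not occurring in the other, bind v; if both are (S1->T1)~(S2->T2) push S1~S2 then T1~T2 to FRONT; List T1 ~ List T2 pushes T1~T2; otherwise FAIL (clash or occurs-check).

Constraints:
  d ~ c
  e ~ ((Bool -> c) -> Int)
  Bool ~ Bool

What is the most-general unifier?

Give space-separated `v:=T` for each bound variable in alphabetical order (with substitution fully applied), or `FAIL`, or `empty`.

step 1: unify d ~ c  [subst: {-} | 2 pending]
  bind d := c
step 2: unify e ~ ((Bool -> c) -> Int)  [subst: {d:=c} | 1 pending]
  bind e := ((Bool -> c) -> Int)
step 3: unify Bool ~ Bool  [subst: {d:=c, e:=((Bool -> c) -> Int)} | 0 pending]
  -> identical, skip

Answer: d:=c e:=((Bool -> c) -> Int)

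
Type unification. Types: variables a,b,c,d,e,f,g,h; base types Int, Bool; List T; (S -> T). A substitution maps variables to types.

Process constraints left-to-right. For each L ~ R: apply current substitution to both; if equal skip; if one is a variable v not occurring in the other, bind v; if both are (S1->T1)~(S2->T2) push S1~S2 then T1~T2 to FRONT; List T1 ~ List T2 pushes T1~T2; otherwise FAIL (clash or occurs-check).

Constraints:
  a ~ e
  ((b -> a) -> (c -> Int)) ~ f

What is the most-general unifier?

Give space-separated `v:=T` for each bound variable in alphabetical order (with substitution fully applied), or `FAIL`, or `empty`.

Answer: a:=e f:=((b -> e) -> (c -> Int))

Derivation:
step 1: unify a ~ e  [subst: {-} | 1 pending]
  bind a := e
step 2: unify ((b -> e) -> (c -> Int)) ~ f  [subst: {a:=e} | 0 pending]
  bind f := ((b -> e) -> (c -> Int))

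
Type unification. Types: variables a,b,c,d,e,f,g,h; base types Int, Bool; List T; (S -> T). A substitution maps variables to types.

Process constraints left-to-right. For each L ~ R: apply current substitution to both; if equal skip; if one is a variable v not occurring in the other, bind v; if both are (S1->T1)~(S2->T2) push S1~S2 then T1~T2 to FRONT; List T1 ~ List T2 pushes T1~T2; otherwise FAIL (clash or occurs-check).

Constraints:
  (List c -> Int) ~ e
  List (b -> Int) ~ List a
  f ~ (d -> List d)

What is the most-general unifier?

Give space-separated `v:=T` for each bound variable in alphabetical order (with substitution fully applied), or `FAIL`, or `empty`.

step 1: unify (List c -> Int) ~ e  [subst: {-} | 2 pending]
  bind e := (List c -> Int)
step 2: unify List (b -> Int) ~ List a  [subst: {e:=(List c -> Int)} | 1 pending]
  -> decompose List: push (b -> Int)~a
step 3: unify (b -> Int) ~ a  [subst: {e:=(List c -> Int)} | 1 pending]
  bind a := (b -> Int)
step 4: unify f ~ (d -> List d)  [subst: {e:=(List c -> Int), a:=(b -> Int)} | 0 pending]
  bind f := (d -> List d)

Answer: a:=(b -> Int) e:=(List c -> Int) f:=(d -> List d)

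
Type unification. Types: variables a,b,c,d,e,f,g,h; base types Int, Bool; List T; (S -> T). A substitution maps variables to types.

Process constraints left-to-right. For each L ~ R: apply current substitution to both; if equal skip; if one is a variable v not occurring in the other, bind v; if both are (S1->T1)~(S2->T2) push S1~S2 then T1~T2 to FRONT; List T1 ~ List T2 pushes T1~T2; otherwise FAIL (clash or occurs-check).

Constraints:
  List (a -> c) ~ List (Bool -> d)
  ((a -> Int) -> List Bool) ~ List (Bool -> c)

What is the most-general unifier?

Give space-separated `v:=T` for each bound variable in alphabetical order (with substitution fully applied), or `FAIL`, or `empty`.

Answer: FAIL

Derivation:
step 1: unify List (a -> c) ~ List (Bool -> d)  [subst: {-} | 1 pending]
  -> decompose List: push (a -> c)~(Bool -> d)
step 2: unify (a -> c) ~ (Bool -> d)  [subst: {-} | 1 pending]
  -> decompose arrow: push a~Bool, c~d
step 3: unify a ~ Bool  [subst: {-} | 2 pending]
  bind a := Bool
step 4: unify c ~ d  [subst: {a:=Bool} | 1 pending]
  bind c := d
step 5: unify ((Bool -> Int) -> List Bool) ~ List (Bool -> d)  [subst: {a:=Bool, c:=d} | 0 pending]
  clash: ((Bool -> Int) -> List Bool) vs List (Bool -> d)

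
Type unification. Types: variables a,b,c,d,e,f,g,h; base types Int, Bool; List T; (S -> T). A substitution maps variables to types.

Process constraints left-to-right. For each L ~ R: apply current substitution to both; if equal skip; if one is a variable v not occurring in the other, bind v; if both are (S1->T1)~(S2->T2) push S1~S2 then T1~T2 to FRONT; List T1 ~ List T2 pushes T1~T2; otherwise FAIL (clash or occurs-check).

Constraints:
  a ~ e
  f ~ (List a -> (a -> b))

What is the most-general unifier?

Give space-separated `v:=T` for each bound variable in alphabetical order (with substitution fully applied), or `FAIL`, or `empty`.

Answer: a:=e f:=(List e -> (e -> b))

Derivation:
step 1: unify a ~ e  [subst: {-} | 1 pending]
  bind a := e
step 2: unify f ~ (List e -> (e -> b))  [subst: {a:=e} | 0 pending]
  bind f := (List e -> (e -> b))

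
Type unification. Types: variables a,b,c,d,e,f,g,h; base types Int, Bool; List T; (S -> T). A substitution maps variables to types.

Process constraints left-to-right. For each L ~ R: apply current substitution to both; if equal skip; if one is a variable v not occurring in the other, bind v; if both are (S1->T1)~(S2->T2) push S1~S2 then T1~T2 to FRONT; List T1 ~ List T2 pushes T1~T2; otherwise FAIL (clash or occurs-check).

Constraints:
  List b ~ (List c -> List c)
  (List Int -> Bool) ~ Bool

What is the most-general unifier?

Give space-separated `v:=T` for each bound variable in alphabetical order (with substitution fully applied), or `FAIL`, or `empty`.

Answer: FAIL

Derivation:
step 1: unify List b ~ (List c -> List c)  [subst: {-} | 1 pending]
  clash: List b vs (List c -> List c)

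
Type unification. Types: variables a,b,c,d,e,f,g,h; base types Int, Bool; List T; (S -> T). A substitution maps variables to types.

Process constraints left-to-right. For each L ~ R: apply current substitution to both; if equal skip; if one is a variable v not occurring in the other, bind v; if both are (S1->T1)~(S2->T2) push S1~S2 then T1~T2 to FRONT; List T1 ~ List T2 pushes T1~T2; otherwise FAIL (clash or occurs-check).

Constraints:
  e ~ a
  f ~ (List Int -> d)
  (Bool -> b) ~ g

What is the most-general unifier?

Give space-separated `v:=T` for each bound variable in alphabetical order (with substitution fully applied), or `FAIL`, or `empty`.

step 1: unify e ~ a  [subst: {-} | 2 pending]
  bind e := a
step 2: unify f ~ (List Int -> d)  [subst: {e:=a} | 1 pending]
  bind f := (List Int -> d)
step 3: unify (Bool -> b) ~ g  [subst: {e:=a, f:=(List Int -> d)} | 0 pending]
  bind g := (Bool -> b)

Answer: e:=a f:=(List Int -> d) g:=(Bool -> b)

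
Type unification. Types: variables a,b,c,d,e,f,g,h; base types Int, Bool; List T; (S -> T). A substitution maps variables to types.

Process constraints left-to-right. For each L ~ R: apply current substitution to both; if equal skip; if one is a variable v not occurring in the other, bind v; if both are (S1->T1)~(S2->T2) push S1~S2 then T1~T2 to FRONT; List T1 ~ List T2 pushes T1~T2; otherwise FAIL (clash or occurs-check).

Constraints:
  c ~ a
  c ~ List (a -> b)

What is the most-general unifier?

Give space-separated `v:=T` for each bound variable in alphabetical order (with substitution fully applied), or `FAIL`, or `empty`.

Answer: FAIL

Derivation:
step 1: unify c ~ a  [subst: {-} | 1 pending]
  bind c := a
step 2: unify a ~ List (a -> b)  [subst: {c:=a} | 0 pending]
  occurs-check fail: a in List (a -> b)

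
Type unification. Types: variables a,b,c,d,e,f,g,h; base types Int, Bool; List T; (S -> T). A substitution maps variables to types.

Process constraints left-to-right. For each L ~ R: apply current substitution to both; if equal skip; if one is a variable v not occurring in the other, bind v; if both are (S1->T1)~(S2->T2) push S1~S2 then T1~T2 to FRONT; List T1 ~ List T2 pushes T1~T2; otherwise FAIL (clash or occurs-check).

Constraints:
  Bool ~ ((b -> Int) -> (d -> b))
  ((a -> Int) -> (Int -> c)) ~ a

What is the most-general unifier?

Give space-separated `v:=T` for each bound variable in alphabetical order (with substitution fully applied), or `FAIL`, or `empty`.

step 1: unify Bool ~ ((b -> Int) -> (d -> b))  [subst: {-} | 1 pending]
  clash: Bool vs ((b -> Int) -> (d -> b))

Answer: FAIL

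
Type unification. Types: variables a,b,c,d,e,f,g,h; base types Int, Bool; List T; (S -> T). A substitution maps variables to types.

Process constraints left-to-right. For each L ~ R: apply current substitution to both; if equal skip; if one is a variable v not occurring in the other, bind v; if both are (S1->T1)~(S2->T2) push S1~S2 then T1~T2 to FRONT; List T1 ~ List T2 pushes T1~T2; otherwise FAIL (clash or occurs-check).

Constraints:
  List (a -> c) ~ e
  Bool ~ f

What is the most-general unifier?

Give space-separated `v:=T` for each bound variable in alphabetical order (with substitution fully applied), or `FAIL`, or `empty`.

step 1: unify List (a -> c) ~ e  [subst: {-} | 1 pending]
  bind e := List (a -> c)
step 2: unify Bool ~ f  [subst: {e:=List (a -> c)} | 0 pending]
  bind f := Bool

Answer: e:=List (a -> c) f:=Bool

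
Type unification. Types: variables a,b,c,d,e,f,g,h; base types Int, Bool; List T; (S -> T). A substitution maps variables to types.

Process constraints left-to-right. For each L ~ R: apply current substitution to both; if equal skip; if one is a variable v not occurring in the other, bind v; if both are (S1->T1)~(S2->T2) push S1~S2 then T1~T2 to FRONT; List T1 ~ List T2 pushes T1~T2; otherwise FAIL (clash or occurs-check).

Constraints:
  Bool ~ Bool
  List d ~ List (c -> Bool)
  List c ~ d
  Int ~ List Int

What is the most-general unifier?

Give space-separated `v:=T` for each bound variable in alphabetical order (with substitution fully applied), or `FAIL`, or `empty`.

Answer: FAIL

Derivation:
step 1: unify Bool ~ Bool  [subst: {-} | 3 pending]
  -> identical, skip
step 2: unify List d ~ List (c -> Bool)  [subst: {-} | 2 pending]
  -> decompose List: push d~(c -> Bool)
step 3: unify d ~ (c -> Bool)  [subst: {-} | 2 pending]
  bind d := (c -> Bool)
step 4: unify List c ~ (c -> Bool)  [subst: {d:=(c -> Bool)} | 1 pending]
  clash: List c vs (c -> Bool)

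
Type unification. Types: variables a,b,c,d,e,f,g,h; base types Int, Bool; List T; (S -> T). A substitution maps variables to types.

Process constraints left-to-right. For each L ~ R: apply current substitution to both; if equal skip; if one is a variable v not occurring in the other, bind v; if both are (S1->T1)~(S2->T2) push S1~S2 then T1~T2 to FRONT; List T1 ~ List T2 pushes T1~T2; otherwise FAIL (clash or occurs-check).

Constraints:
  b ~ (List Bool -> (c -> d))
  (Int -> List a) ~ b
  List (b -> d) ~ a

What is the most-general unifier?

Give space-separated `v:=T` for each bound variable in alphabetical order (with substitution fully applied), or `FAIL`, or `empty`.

Answer: FAIL

Derivation:
step 1: unify b ~ (List Bool -> (c -> d))  [subst: {-} | 2 pending]
  bind b := (List Bool -> (c -> d))
step 2: unify (Int -> List a) ~ (List Bool -> (c -> d))  [subst: {b:=(List Bool -> (c -> d))} | 1 pending]
  -> decompose arrow: push Int~List Bool, List a~(c -> d)
step 3: unify Int ~ List Bool  [subst: {b:=(List Bool -> (c -> d))} | 2 pending]
  clash: Int vs List Bool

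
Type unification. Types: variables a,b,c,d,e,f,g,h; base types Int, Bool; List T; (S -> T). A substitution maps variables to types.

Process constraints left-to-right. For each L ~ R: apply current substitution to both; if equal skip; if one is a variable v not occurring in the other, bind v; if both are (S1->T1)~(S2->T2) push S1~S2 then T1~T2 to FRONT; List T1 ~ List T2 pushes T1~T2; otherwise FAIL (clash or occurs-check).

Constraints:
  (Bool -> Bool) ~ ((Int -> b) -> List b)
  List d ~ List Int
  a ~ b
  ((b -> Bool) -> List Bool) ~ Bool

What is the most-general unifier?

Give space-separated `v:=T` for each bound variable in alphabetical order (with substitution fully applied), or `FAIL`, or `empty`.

step 1: unify (Bool -> Bool) ~ ((Int -> b) -> List b)  [subst: {-} | 3 pending]
  -> decompose arrow: push Bool~(Int -> b), Bool~List b
step 2: unify Bool ~ (Int -> b)  [subst: {-} | 4 pending]
  clash: Bool vs (Int -> b)

Answer: FAIL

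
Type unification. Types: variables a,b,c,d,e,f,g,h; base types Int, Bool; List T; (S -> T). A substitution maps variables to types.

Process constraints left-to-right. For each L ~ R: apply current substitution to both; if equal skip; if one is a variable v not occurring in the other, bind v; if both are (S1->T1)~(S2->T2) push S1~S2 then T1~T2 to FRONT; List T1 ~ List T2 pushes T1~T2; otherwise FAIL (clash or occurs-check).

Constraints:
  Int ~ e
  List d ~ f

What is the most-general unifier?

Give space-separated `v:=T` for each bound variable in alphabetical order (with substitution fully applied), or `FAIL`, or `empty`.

Answer: e:=Int f:=List d

Derivation:
step 1: unify Int ~ e  [subst: {-} | 1 pending]
  bind e := Int
step 2: unify List d ~ f  [subst: {e:=Int} | 0 pending]
  bind f := List d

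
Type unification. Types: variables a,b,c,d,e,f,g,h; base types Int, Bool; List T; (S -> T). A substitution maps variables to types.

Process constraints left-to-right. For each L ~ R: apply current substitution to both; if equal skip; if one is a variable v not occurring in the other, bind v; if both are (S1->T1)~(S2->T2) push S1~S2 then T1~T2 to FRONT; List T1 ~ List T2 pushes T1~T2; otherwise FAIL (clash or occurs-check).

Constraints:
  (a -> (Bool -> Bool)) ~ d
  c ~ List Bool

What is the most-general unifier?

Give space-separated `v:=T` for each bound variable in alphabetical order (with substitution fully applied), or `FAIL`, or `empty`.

Answer: c:=List Bool d:=(a -> (Bool -> Bool))

Derivation:
step 1: unify (a -> (Bool -> Bool)) ~ d  [subst: {-} | 1 pending]
  bind d := (a -> (Bool -> Bool))
step 2: unify c ~ List Bool  [subst: {d:=(a -> (Bool -> Bool))} | 0 pending]
  bind c := List Bool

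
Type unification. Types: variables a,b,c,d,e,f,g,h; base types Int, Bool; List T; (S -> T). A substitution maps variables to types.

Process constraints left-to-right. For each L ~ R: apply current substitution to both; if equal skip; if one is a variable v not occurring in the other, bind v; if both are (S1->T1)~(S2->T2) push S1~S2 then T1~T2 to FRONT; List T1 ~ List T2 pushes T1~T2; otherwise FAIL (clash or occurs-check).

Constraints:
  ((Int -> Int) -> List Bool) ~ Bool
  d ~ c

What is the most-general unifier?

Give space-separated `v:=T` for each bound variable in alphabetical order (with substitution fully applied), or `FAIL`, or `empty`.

Answer: FAIL

Derivation:
step 1: unify ((Int -> Int) -> List Bool) ~ Bool  [subst: {-} | 1 pending]
  clash: ((Int -> Int) -> List Bool) vs Bool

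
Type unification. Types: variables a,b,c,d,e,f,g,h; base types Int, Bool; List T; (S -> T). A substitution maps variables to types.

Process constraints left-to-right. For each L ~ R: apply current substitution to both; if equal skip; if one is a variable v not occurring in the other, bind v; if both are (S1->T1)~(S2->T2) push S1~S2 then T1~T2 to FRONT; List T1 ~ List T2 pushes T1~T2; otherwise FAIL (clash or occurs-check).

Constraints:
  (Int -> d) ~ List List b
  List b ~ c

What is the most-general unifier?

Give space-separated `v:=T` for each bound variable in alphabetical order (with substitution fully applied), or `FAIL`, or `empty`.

step 1: unify (Int -> d) ~ List List b  [subst: {-} | 1 pending]
  clash: (Int -> d) vs List List b

Answer: FAIL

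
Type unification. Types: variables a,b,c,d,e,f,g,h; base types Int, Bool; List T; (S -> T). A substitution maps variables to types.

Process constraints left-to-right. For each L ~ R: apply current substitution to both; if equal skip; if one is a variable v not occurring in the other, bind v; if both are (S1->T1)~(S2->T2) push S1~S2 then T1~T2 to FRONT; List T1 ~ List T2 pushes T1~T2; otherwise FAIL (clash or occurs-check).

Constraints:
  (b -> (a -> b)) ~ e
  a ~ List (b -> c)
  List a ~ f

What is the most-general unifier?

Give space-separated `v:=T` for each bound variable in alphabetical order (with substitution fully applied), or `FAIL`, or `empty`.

step 1: unify (b -> (a -> b)) ~ e  [subst: {-} | 2 pending]
  bind e := (b -> (a -> b))
step 2: unify a ~ List (b -> c)  [subst: {e:=(b -> (a -> b))} | 1 pending]
  bind a := List (b -> c)
step 3: unify List List (b -> c) ~ f  [subst: {e:=(b -> (a -> b)), a:=List (b -> c)} | 0 pending]
  bind f := List List (b -> c)

Answer: a:=List (b -> c) e:=(b -> (List (b -> c) -> b)) f:=List List (b -> c)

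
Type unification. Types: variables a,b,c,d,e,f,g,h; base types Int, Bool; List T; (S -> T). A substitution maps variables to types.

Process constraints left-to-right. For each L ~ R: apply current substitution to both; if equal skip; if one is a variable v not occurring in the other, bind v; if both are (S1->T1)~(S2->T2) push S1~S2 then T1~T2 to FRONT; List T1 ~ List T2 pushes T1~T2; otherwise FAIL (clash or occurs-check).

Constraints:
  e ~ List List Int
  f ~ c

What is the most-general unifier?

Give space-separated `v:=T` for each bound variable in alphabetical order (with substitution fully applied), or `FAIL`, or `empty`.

Answer: e:=List List Int f:=c

Derivation:
step 1: unify e ~ List List Int  [subst: {-} | 1 pending]
  bind e := List List Int
step 2: unify f ~ c  [subst: {e:=List List Int} | 0 pending]
  bind f := c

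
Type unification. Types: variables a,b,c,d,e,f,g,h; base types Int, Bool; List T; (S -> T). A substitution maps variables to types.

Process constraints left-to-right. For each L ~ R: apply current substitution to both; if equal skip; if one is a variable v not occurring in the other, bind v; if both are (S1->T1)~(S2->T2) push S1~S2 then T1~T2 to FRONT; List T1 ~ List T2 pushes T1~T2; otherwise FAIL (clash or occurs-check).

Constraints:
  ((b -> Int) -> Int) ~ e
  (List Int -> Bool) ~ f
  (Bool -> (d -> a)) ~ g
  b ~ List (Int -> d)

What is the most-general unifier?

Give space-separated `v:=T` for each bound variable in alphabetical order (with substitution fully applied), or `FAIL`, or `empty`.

Answer: b:=List (Int -> d) e:=((List (Int -> d) -> Int) -> Int) f:=(List Int -> Bool) g:=(Bool -> (d -> a))

Derivation:
step 1: unify ((b -> Int) -> Int) ~ e  [subst: {-} | 3 pending]
  bind e := ((b -> Int) -> Int)
step 2: unify (List Int -> Bool) ~ f  [subst: {e:=((b -> Int) -> Int)} | 2 pending]
  bind f := (List Int -> Bool)
step 3: unify (Bool -> (d -> a)) ~ g  [subst: {e:=((b -> Int) -> Int), f:=(List Int -> Bool)} | 1 pending]
  bind g := (Bool -> (d -> a))
step 4: unify b ~ List (Int -> d)  [subst: {e:=((b -> Int) -> Int), f:=(List Int -> Bool), g:=(Bool -> (d -> a))} | 0 pending]
  bind b := List (Int -> d)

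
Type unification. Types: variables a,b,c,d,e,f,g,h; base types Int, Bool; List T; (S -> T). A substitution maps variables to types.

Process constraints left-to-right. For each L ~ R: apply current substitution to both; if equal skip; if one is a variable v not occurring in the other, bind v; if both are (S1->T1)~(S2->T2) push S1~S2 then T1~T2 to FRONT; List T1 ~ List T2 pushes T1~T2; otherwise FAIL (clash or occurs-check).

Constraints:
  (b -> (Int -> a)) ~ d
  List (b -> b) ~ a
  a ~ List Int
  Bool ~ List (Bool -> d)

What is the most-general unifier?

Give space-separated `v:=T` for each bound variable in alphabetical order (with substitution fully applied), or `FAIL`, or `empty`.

step 1: unify (b -> (Int -> a)) ~ d  [subst: {-} | 3 pending]
  bind d := (b -> (Int -> a))
step 2: unify List (b -> b) ~ a  [subst: {d:=(b -> (Int -> a))} | 2 pending]
  bind a := List (b -> b)
step 3: unify List (b -> b) ~ List Int  [subst: {d:=(b -> (Int -> a)), a:=List (b -> b)} | 1 pending]
  -> decompose List: push (b -> b)~Int
step 4: unify (b -> b) ~ Int  [subst: {d:=(b -> (Int -> a)), a:=List (b -> b)} | 1 pending]
  clash: (b -> b) vs Int

Answer: FAIL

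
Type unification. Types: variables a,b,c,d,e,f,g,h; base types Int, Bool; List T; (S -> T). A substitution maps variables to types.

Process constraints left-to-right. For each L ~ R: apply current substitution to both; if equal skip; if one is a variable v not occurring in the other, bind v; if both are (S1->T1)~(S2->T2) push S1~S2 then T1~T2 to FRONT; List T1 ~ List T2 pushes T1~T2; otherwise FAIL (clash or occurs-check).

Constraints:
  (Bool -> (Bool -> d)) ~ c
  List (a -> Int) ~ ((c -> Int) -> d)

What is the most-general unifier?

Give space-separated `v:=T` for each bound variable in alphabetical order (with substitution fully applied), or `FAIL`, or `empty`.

step 1: unify (Bool -> (Bool -> d)) ~ c  [subst: {-} | 1 pending]
  bind c := (Bool -> (Bool -> d))
step 2: unify List (a -> Int) ~ (((Bool -> (Bool -> d)) -> Int) -> d)  [subst: {c:=(Bool -> (Bool -> d))} | 0 pending]
  clash: List (a -> Int) vs (((Bool -> (Bool -> d)) -> Int) -> d)

Answer: FAIL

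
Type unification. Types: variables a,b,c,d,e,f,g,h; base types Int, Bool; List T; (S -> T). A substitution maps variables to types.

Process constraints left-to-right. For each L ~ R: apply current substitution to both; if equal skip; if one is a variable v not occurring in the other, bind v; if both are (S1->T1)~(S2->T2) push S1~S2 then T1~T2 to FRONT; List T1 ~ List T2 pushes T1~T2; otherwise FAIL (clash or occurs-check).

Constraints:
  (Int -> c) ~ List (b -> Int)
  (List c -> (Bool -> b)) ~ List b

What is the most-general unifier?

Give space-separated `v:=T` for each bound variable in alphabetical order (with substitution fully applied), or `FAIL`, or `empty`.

Answer: FAIL

Derivation:
step 1: unify (Int -> c) ~ List (b -> Int)  [subst: {-} | 1 pending]
  clash: (Int -> c) vs List (b -> Int)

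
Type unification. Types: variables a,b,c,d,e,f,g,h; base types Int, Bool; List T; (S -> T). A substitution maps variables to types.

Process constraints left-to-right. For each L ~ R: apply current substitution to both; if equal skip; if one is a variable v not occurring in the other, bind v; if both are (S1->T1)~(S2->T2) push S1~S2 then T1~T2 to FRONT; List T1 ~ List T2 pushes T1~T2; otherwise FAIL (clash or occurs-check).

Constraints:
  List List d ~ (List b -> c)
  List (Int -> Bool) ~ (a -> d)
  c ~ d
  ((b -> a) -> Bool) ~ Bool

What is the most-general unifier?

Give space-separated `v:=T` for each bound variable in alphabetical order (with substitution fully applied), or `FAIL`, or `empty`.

Answer: FAIL

Derivation:
step 1: unify List List d ~ (List b -> c)  [subst: {-} | 3 pending]
  clash: List List d vs (List b -> c)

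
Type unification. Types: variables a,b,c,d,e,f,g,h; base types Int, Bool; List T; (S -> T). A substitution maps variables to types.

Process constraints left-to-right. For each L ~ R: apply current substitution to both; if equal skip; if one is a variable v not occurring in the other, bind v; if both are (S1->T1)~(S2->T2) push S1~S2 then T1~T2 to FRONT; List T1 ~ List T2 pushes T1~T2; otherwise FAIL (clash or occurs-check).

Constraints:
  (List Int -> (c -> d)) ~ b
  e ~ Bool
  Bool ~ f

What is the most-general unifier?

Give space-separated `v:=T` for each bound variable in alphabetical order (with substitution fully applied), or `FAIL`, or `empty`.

Answer: b:=(List Int -> (c -> d)) e:=Bool f:=Bool

Derivation:
step 1: unify (List Int -> (c -> d)) ~ b  [subst: {-} | 2 pending]
  bind b := (List Int -> (c -> d))
step 2: unify e ~ Bool  [subst: {b:=(List Int -> (c -> d))} | 1 pending]
  bind e := Bool
step 3: unify Bool ~ f  [subst: {b:=(List Int -> (c -> d)), e:=Bool} | 0 pending]
  bind f := Bool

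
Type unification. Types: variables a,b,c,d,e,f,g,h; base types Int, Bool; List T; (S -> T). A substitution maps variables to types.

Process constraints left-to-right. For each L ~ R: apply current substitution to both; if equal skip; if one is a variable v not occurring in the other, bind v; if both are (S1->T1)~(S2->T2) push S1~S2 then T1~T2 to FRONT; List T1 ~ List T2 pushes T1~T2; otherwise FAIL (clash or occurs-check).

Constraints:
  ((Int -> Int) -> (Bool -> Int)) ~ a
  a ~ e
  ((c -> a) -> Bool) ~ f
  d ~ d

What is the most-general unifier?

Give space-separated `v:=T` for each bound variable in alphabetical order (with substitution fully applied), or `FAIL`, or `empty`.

Answer: a:=((Int -> Int) -> (Bool -> Int)) e:=((Int -> Int) -> (Bool -> Int)) f:=((c -> ((Int -> Int) -> (Bool -> Int))) -> Bool)

Derivation:
step 1: unify ((Int -> Int) -> (Bool -> Int)) ~ a  [subst: {-} | 3 pending]
  bind a := ((Int -> Int) -> (Bool -> Int))
step 2: unify ((Int -> Int) -> (Bool -> Int)) ~ e  [subst: {a:=((Int -> Int) -> (Bool -> Int))} | 2 pending]
  bind e := ((Int -> Int) -> (Bool -> Int))
step 3: unify ((c -> ((Int -> Int) -> (Bool -> Int))) -> Bool) ~ f  [subst: {a:=((Int -> Int) -> (Bool -> Int)), e:=((Int -> Int) -> (Bool -> Int))} | 1 pending]
  bind f := ((c -> ((Int -> Int) -> (Bool -> Int))) -> Bool)
step 4: unify d ~ d  [subst: {a:=((Int -> Int) -> (Bool -> Int)), e:=((Int -> Int) -> (Bool -> Int)), f:=((c -> ((Int -> Int) -> (Bool -> Int))) -> Bool)} | 0 pending]
  -> identical, skip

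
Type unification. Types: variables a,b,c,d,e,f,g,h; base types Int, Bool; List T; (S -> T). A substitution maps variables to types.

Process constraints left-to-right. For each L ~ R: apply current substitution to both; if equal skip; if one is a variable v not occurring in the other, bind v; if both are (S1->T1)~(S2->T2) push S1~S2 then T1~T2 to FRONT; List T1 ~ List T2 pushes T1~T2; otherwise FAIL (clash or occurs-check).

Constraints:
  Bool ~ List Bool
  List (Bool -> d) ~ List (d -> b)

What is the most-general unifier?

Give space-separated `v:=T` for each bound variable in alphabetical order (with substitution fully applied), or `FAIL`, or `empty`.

Answer: FAIL

Derivation:
step 1: unify Bool ~ List Bool  [subst: {-} | 1 pending]
  clash: Bool vs List Bool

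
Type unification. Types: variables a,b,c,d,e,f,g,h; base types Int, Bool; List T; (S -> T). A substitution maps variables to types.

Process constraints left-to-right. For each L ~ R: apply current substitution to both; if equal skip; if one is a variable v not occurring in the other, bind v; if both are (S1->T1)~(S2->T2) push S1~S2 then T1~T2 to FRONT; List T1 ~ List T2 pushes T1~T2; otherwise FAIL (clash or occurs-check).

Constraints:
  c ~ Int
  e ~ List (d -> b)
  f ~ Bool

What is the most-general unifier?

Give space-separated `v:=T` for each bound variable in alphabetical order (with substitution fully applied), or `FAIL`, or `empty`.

step 1: unify c ~ Int  [subst: {-} | 2 pending]
  bind c := Int
step 2: unify e ~ List (d -> b)  [subst: {c:=Int} | 1 pending]
  bind e := List (d -> b)
step 3: unify f ~ Bool  [subst: {c:=Int, e:=List (d -> b)} | 0 pending]
  bind f := Bool

Answer: c:=Int e:=List (d -> b) f:=Bool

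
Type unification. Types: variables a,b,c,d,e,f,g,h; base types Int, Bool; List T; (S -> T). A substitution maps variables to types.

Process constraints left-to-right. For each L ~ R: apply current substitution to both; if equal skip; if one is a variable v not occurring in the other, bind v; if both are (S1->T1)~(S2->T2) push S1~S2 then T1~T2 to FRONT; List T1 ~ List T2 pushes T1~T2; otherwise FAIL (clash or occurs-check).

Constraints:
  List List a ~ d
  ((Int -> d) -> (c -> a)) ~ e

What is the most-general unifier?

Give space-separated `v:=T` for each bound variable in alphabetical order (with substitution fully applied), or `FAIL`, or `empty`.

Answer: d:=List List a e:=((Int -> List List a) -> (c -> a))

Derivation:
step 1: unify List List a ~ d  [subst: {-} | 1 pending]
  bind d := List List a
step 2: unify ((Int -> List List a) -> (c -> a)) ~ e  [subst: {d:=List List a} | 0 pending]
  bind e := ((Int -> List List a) -> (c -> a))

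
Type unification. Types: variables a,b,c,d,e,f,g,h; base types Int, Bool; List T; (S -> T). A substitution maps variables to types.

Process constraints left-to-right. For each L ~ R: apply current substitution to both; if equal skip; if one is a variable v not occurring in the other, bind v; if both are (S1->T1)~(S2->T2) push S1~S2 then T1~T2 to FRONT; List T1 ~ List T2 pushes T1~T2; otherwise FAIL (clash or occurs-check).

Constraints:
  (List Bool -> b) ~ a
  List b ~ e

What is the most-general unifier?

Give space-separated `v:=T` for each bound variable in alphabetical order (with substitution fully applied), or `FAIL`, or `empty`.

step 1: unify (List Bool -> b) ~ a  [subst: {-} | 1 pending]
  bind a := (List Bool -> b)
step 2: unify List b ~ e  [subst: {a:=(List Bool -> b)} | 0 pending]
  bind e := List b

Answer: a:=(List Bool -> b) e:=List b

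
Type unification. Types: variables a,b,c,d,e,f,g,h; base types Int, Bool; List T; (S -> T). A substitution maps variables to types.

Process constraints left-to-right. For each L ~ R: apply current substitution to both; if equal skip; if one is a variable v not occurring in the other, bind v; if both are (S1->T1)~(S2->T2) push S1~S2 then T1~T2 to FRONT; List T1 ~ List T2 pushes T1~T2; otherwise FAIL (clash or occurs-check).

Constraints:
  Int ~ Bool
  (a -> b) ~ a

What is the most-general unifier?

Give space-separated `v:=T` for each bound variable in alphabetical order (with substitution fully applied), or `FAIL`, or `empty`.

Answer: FAIL

Derivation:
step 1: unify Int ~ Bool  [subst: {-} | 1 pending]
  clash: Int vs Bool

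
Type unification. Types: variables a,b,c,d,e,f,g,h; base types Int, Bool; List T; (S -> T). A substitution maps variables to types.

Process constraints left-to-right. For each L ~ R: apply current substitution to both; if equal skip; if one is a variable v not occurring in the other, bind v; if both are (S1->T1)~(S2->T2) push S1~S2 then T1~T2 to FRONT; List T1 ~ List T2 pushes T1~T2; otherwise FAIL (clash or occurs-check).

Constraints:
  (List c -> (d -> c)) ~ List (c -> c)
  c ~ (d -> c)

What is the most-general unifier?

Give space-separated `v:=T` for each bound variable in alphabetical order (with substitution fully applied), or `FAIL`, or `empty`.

step 1: unify (List c -> (d -> c)) ~ List (c -> c)  [subst: {-} | 1 pending]
  clash: (List c -> (d -> c)) vs List (c -> c)

Answer: FAIL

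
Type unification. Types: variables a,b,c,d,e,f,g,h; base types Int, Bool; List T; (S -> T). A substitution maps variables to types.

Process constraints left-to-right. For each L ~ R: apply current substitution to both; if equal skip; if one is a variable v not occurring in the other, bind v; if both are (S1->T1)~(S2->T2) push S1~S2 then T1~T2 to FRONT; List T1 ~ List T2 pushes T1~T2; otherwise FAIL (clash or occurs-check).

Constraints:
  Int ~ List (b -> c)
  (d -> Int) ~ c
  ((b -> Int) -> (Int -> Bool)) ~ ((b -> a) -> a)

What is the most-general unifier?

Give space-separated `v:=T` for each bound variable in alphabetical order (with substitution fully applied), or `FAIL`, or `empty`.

step 1: unify Int ~ List (b -> c)  [subst: {-} | 2 pending]
  clash: Int vs List (b -> c)

Answer: FAIL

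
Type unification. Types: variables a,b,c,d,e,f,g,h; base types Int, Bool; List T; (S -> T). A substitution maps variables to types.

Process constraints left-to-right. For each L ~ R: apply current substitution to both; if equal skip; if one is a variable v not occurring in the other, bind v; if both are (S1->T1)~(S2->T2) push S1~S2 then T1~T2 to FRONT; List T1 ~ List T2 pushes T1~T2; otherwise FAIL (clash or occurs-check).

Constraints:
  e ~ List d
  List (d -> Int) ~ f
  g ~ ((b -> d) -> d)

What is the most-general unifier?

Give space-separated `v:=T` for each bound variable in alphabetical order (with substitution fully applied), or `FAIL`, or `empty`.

Answer: e:=List d f:=List (d -> Int) g:=((b -> d) -> d)

Derivation:
step 1: unify e ~ List d  [subst: {-} | 2 pending]
  bind e := List d
step 2: unify List (d -> Int) ~ f  [subst: {e:=List d} | 1 pending]
  bind f := List (d -> Int)
step 3: unify g ~ ((b -> d) -> d)  [subst: {e:=List d, f:=List (d -> Int)} | 0 pending]
  bind g := ((b -> d) -> d)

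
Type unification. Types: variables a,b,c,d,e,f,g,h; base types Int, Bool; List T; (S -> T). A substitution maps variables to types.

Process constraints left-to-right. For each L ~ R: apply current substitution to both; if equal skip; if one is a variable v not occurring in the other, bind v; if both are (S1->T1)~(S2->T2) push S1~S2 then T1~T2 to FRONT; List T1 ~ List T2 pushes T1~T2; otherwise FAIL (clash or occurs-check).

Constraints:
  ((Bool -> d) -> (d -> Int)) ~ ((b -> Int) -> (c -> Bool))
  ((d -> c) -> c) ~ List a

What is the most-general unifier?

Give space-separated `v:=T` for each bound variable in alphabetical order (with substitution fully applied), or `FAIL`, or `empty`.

step 1: unify ((Bool -> d) -> (d -> Int)) ~ ((b -> Int) -> (c -> Bool))  [subst: {-} | 1 pending]
  -> decompose arrow: push (Bool -> d)~(b -> Int), (d -> Int)~(c -> Bool)
step 2: unify (Bool -> d) ~ (b -> Int)  [subst: {-} | 2 pending]
  -> decompose arrow: push Bool~b, d~Int
step 3: unify Bool ~ b  [subst: {-} | 3 pending]
  bind b := Bool
step 4: unify d ~ Int  [subst: {b:=Bool} | 2 pending]
  bind d := Int
step 5: unify (Int -> Int) ~ (c -> Bool)  [subst: {b:=Bool, d:=Int} | 1 pending]
  -> decompose arrow: push Int~c, Int~Bool
step 6: unify Int ~ c  [subst: {b:=Bool, d:=Int} | 2 pending]
  bind c := Int
step 7: unify Int ~ Bool  [subst: {b:=Bool, d:=Int, c:=Int} | 1 pending]
  clash: Int vs Bool

Answer: FAIL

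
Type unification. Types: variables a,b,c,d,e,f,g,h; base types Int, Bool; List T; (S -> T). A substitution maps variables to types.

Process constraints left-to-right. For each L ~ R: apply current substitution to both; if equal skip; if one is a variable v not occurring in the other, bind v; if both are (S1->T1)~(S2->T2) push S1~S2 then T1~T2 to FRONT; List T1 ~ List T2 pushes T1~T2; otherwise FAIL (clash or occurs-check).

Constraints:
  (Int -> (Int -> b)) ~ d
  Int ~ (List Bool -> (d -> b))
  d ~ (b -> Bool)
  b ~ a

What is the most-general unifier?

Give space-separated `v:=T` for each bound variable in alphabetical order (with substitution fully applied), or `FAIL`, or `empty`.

Answer: FAIL

Derivation:
step 1: unify (Int -> (Int -> b)) ~ d  [subst: {-} | 3 pending]
  bind d := (Int -> (Int -> b))
step 2: unify Int ~ (List Bool -> ((Int -> (Int -> b)) -> b))  [subst: {d:=(Int -> (Int -> b))} | 2 pending]
  clash: Int vs (List Bool -> ((Int -> (Int -> b)) -> b))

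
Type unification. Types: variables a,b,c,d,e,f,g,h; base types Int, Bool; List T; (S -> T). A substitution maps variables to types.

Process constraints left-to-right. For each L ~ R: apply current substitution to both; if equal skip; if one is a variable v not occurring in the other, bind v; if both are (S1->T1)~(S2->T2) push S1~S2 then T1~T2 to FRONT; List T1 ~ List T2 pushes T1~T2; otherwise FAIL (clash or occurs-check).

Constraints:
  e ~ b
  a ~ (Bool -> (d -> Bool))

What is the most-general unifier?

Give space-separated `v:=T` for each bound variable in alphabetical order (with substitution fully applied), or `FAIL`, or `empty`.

Answer: a:=(Bool -> (d -> Bool)) e:=b

Derivation:
step 1: unify e ~ b  [subst: {-} | 1 pending]
  bind e := b
step 2: unify a ~ (Bool -> (d -> Bool))  [subst: {e:=b} | 0 pending]
  bind a := (Bool -> (d -> Bool))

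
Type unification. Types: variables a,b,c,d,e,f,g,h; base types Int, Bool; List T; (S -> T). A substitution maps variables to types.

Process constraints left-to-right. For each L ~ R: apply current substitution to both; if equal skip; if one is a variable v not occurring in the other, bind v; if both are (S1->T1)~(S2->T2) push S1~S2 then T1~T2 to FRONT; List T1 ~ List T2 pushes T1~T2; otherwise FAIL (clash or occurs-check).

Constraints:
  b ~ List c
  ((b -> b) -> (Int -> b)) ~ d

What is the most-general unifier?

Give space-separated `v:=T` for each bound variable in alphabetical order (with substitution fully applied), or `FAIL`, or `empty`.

Answer: b:=List c d:=((List c -> List c) -> (Int -> List c))

Derivation:
step 1: unify b ~ List c  [subst: {-} | 1 pending]
  bind b := List c
step 2: unify ((List c -> List c) -> (Int -> List c)) ~ d  [subst: {b:=List c} | 0 pending]
  bind d := ((List c -> List c) -> (Int -> List c))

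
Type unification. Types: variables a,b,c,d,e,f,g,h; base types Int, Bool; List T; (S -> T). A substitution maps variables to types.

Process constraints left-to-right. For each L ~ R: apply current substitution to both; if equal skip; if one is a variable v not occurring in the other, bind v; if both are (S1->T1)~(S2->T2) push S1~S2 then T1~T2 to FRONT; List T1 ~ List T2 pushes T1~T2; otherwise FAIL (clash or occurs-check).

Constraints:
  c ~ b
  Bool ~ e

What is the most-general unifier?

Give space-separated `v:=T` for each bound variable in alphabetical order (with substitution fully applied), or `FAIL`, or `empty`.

Answer: c:=b e:=Bool

Derivation:
step 1: unify c ~ b  [subst: {-} | 1 pending]
  bind c := b
step 2: unify Bool ~ e  [subst: {c:=b} | 0 pending]
  bind e := Bool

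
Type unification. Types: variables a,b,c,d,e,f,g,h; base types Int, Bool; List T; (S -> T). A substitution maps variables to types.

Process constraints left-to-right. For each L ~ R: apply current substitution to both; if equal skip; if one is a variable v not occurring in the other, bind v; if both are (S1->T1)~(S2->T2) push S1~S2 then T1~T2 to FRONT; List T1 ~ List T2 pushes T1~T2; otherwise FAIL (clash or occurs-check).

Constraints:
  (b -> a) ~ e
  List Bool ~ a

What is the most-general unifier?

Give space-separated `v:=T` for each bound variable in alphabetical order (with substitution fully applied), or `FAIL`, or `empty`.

step 1: unify (b -> a) ~ e  [subst: {-} | 1 pending]
  bind e := (b -> a)
step 2: unify List Bool ~ a  [subst: {e:=(b -> a)} | 0 pending]
  bind a := List Bool

Answer: a:=List Bool e:=(b -> List Bool)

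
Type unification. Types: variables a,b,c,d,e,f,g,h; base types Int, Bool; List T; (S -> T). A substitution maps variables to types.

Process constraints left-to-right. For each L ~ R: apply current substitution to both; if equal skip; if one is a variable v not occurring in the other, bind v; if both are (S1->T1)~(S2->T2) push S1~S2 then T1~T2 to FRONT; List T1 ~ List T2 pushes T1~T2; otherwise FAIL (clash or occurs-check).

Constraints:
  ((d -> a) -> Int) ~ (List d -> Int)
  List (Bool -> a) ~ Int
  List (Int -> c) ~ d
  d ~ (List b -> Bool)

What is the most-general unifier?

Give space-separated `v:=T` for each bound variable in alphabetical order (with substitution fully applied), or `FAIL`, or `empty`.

step 1: unify ((d -> a) -> Int) ~ (List d -> Int)  [subst: {-} | 3 pending]
  -> decompose arrow: push (d -> a)~List d, Int~Int
step 2: unify (d -> a) ~ List d  [subst: {-} | 4 pending]
  clash: (d -> a) vs List d

Answer: FAIL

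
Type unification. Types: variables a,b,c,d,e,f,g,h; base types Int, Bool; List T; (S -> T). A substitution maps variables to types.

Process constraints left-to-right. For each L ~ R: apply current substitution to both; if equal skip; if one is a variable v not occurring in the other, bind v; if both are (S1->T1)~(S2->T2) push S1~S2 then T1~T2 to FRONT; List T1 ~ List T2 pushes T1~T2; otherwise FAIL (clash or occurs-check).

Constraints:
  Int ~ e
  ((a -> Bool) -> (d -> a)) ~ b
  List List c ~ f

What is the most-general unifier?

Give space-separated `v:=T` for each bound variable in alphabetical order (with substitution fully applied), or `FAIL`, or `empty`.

Answer: b:=((a -> Bool) -> (d -> a)) e:=Int f:=List List c

Derivation:
step 1: unify Int ~ e  [subst: {-} | 2 pending]
  bind e := Int
step 2: unify ((a -> Bool) -> (d -> a)) ~ b  [subst: {e:=Int} | 1 pending]
  bind b := ((a -> Bool) -> (d -> a))
step 3: unify List List c ~ f  [subst: {e:=Int, b:=((a -> Bool) -> (d -> a))} | 0 pending]
  bind f := List List c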